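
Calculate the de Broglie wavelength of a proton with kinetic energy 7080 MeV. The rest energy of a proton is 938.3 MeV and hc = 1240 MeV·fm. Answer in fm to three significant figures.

Total energy E = KE + m₀c² = 7080 + 938.3 = 8018.3 MeV.
(pc)² = E² − (m₀c²)² = (8018.3)² − (938.3)² = 6.341 × 10⁷ MeV², so pc = 7963 MeV.
λ = hc/(pc) = 1240 MeV·fm / 7963 MeV = 0.156 fm.

λ = 0.156 fm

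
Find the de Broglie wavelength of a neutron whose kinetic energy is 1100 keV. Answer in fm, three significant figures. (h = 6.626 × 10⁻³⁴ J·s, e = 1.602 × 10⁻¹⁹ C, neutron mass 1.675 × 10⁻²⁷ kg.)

λ = 27.3 fm

KE = 1100 keV = 1.762 × 10⁻¹³ J.
p = √(2mKE) = √(2 × 1.675 × 10⁻²⁷ × 1.762 × 10⁻¹³) = 2.430 × 10⁻²⁰ kg·m/s.
λ = h/p = 6.626 × 10⁻³⁴ / 2.430 × 10⁻²⁰ = 2.73 × 10⁻¹⁴ m = 27.3 fm.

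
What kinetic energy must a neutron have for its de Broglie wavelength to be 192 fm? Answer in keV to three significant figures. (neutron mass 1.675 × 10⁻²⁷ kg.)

p = h/λ = 6.626 × 10⁻³⁴ / 1.920 × 10⁻¹³ = 3.451 × 10⁻²¹ kg·m/s.
KE = p²/(2m) = (3.451 × 10⁻²¹)² / (2 × 1.675 × 10⁻²⁷) = 3.555 × 10⁻¹⁵ J = 22.2 keV.

KE = 22.2 keV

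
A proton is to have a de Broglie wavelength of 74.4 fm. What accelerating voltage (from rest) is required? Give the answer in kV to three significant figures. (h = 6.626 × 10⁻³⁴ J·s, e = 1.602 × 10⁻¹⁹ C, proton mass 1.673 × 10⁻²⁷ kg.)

p = h/λ = 6.626 × 10⁻³⁴ / 7.440 × 10⁻¹⁴ = 8.906 × 10⁻²¹ kg·m/s.
KE = p²/(2m) = 2.370 × 10⁻¹⁴ J.
V = KE/e = 2.370 × 10⁻¹⁴ / (1.602 × 10⁻¹⁹) = 148 kV.

V = 148 kV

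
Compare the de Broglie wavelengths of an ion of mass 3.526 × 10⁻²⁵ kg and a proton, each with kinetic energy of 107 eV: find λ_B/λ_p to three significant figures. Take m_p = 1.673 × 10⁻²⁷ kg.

At fixed KE, p = √(2mKE) so λ = h/p ∝ 1/√m.
λ_B/λ_p = √(m_p/m_B) = √(1.673 × 10⁻²⁷/3.526 × 10⁻²⁵) = √(4.745 × 10⁻³) = 0.0689.

λ_B/λ_p = 0.0689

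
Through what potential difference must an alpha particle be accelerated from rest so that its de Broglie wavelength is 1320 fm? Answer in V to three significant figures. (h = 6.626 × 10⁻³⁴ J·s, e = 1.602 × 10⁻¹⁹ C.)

V = 59.2 V

p = h/λ = 6.626 × 10⁻³⁴ / 1.320 × 10⁻¹² = 5.020 × 10⁻²² kg·m/s.
KE = p²/(2m) = 1.896 × 10⁻¹⁷ J.
V = KE/2e = 1.896 × 10⁻¹⁷ / (2 × 1.602 × 10⁻¹⁹) = 59.2 V.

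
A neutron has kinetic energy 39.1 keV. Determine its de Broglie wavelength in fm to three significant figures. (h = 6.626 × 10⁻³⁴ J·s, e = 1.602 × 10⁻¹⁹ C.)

λ = 145 fm

KE = 39.1 keV = 6.264 × 10⁻¹⁵ J.
p = √(2mKE) = √(2 × 1.675 × 10⁻²⁷ × 6.264 × 10⁻¹⁵) = 4.581 × 10⁻²¹ kg·m/s.
λ = h/p = 6.626 × 10⁻³⁴ / 4.581 × 10⁻²¹ = 1.45 × 10⁻¹³ m = 145 fm.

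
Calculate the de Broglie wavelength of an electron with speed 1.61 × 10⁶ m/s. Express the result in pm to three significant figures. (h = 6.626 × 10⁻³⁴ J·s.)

p = mv = 9.109 × 10⁻³¹ × 1.61 × 10⁶ = 1.467 × 10⁻²⁴ kg·m/s.
λ = h/p = 6.626 × 10⁻³⁴ / 1.467 × 10⁻²⁴ = 4.52 × 10⁻¹⁰ m = 452 pm.

λ = 452 pm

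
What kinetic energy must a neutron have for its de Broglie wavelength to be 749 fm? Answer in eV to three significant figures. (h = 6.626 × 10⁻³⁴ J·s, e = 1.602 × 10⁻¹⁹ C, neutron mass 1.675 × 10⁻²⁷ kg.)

p = h/λ = 6.626 × 10⁻³⁴ / 7.490 × 10⁻¹³ = 8.846 × 10⁻²² kg·m/s.
KE = p²/(2m) = (8.846 × 10⁻²²)² / (2 × 1.675 × 10⁻²⁷) = 2.336 × 10⁻¹⁶ J = 1460 eV.

KE = 1460 eV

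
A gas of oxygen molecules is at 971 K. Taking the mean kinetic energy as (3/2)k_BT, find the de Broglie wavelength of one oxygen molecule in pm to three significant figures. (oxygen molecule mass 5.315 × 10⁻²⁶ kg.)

KE = (3/2)k_BT = 1.5 × 1.381 × 10⁻²³ × 971 = 2.011 × 10⁻²⁰ J.
p = √(2mKE) = √(2 × 5.315 × 10⁻²⁶ × 2.011 × 10⁻²⁰) = 4.624 × 10⁻²³ kg·m/s.
λ = h/p = 1.43 × 10⁻¹¹ m = 14.3 pm.

λ = 14.3 pm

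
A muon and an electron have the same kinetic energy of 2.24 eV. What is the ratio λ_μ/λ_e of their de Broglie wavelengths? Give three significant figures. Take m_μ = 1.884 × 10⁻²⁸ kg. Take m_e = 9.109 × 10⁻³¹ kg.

λ_μ/λ_e = 0.0695

At fixed KE, p = √(2mKE) so λ = h/p ∝ 1/√m.
λ_μ/λ_e = √(m_e/m_μ) = √(9.109 × 10⁻³¹/1.884 × 10⁻²⁸) = √(4.835 × 10⁻³) = 0.0695.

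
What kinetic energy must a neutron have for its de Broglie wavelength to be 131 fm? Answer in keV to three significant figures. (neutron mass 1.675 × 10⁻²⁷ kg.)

KE = 47.7 keV

p = h/λ = 6.626 × 10⁻³⁴ / 1.310 × 10⁻¹³ = 5.058 × 10⁻²¹ kg·m/s.
KE = p²/(2m) = (5.058 × 10⁻²¹)² / (2 × 1.675 × 10⁻²⁷) = 7.637 × 10⁻¹⁵ J = 47.7 keV.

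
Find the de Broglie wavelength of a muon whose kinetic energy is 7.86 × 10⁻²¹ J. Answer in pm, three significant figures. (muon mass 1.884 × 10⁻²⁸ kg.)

λ = 385 pm

p = √(2mKE) = √(2 × 1.884 × 10⁻²⁸ × 7.860 × 10⁻²¹) = 1.721 × 10⁻²⁴ kg·m/s.
λ = h/p = 6.626 × 10⁻³⁴ / 1.721 × 10⁻²⁴ = 3.85 × 10⁻¹⁰ m = 385 pm.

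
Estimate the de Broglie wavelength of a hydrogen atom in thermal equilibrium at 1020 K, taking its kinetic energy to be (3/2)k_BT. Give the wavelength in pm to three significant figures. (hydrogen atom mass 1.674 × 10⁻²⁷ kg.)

KE = (3/2)k_BT = 1.5 × 1.381 × 10⁻²³ × 1020 = 2.113 × 10⁻²⁰ J.
p = √(2mKE) = √(2 × 1.674 × 10⁻²⁷ × 2.113 × 10⁻²⁰) = 8.411 × 10⁻²⁴ kg·m/s.
λ = h/p = 7.88 × 10⁻¹¹ m = 78.8 pm.

λ = 78.8 pm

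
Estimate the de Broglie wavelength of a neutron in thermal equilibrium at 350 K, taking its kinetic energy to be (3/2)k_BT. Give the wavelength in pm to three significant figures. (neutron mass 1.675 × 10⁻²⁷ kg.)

λ = 134 pm

KE = (3/2)k_BT = 1.5 × 1.381 × 10⁻²³ × 350 = 7.250 × 10⁻²¹ J.
p = √(2mKE) = √(2 × 1.675 × 10⁻²⁷ × 7.250 × 10⁻²¹) = 4.928 × 10⁻²⁴ kg·m/s.
λ = h/p = 1.34 × 10⁻¹⁰ m = 134 pm.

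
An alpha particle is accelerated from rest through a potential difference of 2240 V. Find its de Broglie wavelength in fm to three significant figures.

λ = 215 fm

KE = 2eV = 2 × 1.602 × 10⁻¹⁹ × 2240 = 7.177 × 10⁻¹⁶ J.
p = √(2mKE) = √(2 × 6.645 × 10⁻²⁷ × 7.177 × 10⁻¹⁶) = 3.088 × 10⁻²¹ kg·m/s.
λ = h/p = 6.626 × 10⁻³⁴ / 3.088 × 10⁻²¹ = 2.15 × 10⁻¹³ m = 215 fm.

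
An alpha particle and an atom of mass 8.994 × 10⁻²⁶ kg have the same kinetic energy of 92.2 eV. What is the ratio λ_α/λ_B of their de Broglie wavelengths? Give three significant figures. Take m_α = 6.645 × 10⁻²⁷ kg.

At fixed KE, p = √(2mKE) so λ = h/p ∝ 1/√m.
λ_α/λ_B = √(m_B/m_α) = √(8.994 × 10⁻²⁶/6.645 × 10⁻²⁷) = √(13.53) = 3.68.

λ_α/λ_B = 3.68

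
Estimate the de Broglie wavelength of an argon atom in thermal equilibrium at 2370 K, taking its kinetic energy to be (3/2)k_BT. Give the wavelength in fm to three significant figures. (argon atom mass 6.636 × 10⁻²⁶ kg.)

λ = 8210 fm

KE = (3/2)k_BT = 1.5 × 1.381 × 10⁻²³ × 2370 = 4.909 × 10⁻²⁰ J.
p = √(2mKE) = √(2 × 6.636 × 10⁻²⁶ × 4.909 × 10⁻²⁰) = 8.072 × 10⁻²³ kg·m/s.
λ = h/p = 8.21 × 10⁻¹² m = 8210 fm.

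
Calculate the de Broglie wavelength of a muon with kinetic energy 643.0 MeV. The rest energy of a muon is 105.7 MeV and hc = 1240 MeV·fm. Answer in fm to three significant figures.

Total energy E = KE + m₀c² = 643.0 + 105.7 = 748.7 MeV.
(pc)² = E² − (m₀c²)² = (748.7)² − (105.7)² = 5.494 × 10⁵ MeV², so pc = 741.2 MeV.
λ = hc/(pc) = 1240 MeV·fm / 741.2 MeV = 1.67 fm.

λ = 1.67 fm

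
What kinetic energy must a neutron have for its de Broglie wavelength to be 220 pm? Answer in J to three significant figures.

p = h/λ = 6.626 × 10⁻³⁴ / 2.200 × 10⁻¹⁰ = 3.012 × 10⁻²⁴ kg·m/s.
KE = p²/(2m) = (3.012 × 10⁻²⁴)² / (2 × 1.675 × 10⁻²⁷) = 2.708 × 10⁻²¹ J = 2.71 × 10⁻²¹ J.

KE = 2.71 × 10⁻²¹ J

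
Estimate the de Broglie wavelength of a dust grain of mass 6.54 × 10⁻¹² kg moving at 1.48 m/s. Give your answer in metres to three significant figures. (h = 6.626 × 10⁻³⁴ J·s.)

p = mv = 6.54 × 10⁻¹² × 1.48 = 9.679 × 10⁻¹² kg·m/s.
λ = h/p = 6.626 × 10⁻³⁴ / 9.679 × 10⁻¹² = 6.85 × 10⁻²³ m.

λ = 6.85 × 10⁻²³ m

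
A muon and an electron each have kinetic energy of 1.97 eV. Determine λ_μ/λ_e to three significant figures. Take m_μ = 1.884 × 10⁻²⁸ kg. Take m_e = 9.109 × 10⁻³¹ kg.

λ_μ/λ_e = 0.0695

At fixed KE, p = √(2mKE) so λ = h/p ∝ 1/√m.
λ_μ/λ_e = √(m_e/m_μ) = √(9.109 × 10⁻³¹/1.884 × 10⁻²⁸) = √(4.835 × 10⁻³) = 0.0695.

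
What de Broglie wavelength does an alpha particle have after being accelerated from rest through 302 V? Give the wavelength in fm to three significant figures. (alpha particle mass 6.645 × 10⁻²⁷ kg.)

KE = 2eV = 2 × 1.602 × 10⁻¹⁹ × 302.0 = 9.676 × 10⁻¹⁷ J.
p = √(2mKE) = √(2 × 6.645 × 10⁻²⁷ × 9.676 × 10⁻¹⁷) = 1.134 × 10⁻²¹ kg·m/s.
λ = h/p = 6.626 × 10⁻³⁴ / 1.134 × 10⁻²¹ = 5.84 × 10⁻¹³ m = 584 fm.

λ = 584 fm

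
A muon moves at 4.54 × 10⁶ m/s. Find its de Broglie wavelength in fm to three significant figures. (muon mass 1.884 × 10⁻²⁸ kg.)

p = mv = 1.884 × 10⁻²⁸ × 4.54 × 10⁶ = 8.553 × 10⁻²² kg·m/s.
λ = h/p = 6.626 × 10⁻³⁴ / 8.553 × 10⁻²² = 7.75 × 10⁻¹³ m = 775 fm.

λ = 775 fm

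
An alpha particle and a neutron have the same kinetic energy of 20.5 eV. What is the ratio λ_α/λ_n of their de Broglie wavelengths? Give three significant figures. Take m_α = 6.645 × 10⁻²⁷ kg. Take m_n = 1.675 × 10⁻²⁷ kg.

At fixed KE, p = √(2mKE) so λ = h/p ∝ 1/√m.
λ_α/λ_n = √(m_n/m_α) = √(1.675 × 10⁻²⁷/6.645 × 10⁻²⁷) = √(0.2521) = 0.502.

λ_α/λ_n = 0.502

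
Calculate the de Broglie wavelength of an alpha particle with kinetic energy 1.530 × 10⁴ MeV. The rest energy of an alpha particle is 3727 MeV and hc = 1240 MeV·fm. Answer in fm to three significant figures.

λ = 0.0665 fm

Total energy E = KE + m₀c² = 1.530 × 10⁴ + 3727 = 19027 MeV.
(pc)² = E² − (m₀c²)² = (19027)² − (3727)² = 3.481 × 10⁸ MeV², so pc = 1.866 × 10⁴ MeV.
λ = hc/(pc) = 1240 MeV·fm / 1.866 × 10⁴ MeV = 0.0665 fm.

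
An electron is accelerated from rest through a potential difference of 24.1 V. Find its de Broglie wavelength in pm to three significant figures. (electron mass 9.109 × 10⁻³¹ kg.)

KE = eV = 1.602 × 10⁻¹⁹ × 24.10 = 3.861 × 10⁻¹⁸ J.
p = √(2mKE) = √(2 × 9.109 × 10⁻³¹ × 3.861 × 10⁻¹⁸) = 2.652 × 10⁻²⁴ kg·m/s.
λ = h/p = 6.626 × 10⁻³⁴ / 2.652 × 10⁻²⁴ = 2.50 × 10⁻¹⁰ m = 250 pm.

λ = 250 pm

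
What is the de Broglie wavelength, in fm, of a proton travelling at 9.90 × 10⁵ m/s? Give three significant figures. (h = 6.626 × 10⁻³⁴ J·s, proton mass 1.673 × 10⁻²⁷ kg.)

p = mv = 1.673 × 10⁻²⁷ × 9.90 × 10⁵ = 1.656 × 10⁻²¹ kg·m/s.
λ = h/p = 6.626 × 10⁻³⁴ / 1.656 × 10⁻²¹ = 4.00 × 10⁻¹³ m = 400 fm.

λ = 400 fm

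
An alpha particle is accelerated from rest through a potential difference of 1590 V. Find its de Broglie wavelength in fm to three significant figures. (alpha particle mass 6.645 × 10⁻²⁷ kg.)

KE = 2eV = 2 × 1.602 × 10⁻¹⁹ × 1590 = 5.094 × 10⁻¹⁶ J.
p = √(2mKE) = √(2 × 6.645 × 10⁻²⁷ × 5.094 × 10⁻¹⁶) = 2.602 × 10⁻²¹ kg·m/s.
λ = h/p = 6.626 × 10⁻³⁴ / 2.602 × 10⁻²¹ = 2.55 × 10⁻¹³ m = 255 fm.

λ = 255 fm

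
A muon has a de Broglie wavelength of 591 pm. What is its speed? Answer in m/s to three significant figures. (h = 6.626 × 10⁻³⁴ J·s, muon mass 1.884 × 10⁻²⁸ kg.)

v = 5950 m/s

p = h/λ = 6.626 × 10⁻³⁴ / 5.910 × 10⁻¹⁰ = 1.121 × 10⁻²⁴ kg·m/s.
v = p/m = 1.121 × 10⁻²⁴ / 1.884 × 10⁻²⁸ = 5.95 × 10³ m/s = 5950 m/s.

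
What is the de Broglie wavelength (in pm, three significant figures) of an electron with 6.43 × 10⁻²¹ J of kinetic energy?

λ = 6120 pm

p = √(2mKE) = √(2 × 9.109 × 10⁻³¹ × 6.430 × 10⁻²¹) = 1.082 × 10⁻²⁵ kg·m/s.
λ = h/p = 6.626 × 10⁻³⁴ / 1.082 × 10⁻²⁵ = 6.12 × 10⁻⁹ m = 6120 pm.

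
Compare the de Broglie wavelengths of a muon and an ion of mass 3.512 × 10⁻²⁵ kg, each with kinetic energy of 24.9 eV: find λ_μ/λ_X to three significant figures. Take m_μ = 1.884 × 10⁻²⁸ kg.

λ_μ/λ_X = 43.2

At fixed KE, p = √(2mKE) so λ = h/p ∝ 1/√m.
λ_μ/λ_X = √(m_X/m_μ) = √(3.512 × 10⁻²⁵/1.884 × 10⁻²⁸) = √(1864) = 43.2.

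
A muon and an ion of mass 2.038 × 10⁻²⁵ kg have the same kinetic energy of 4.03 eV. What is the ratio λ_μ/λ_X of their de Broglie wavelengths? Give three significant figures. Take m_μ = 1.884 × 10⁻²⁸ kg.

At fixed KE, p = √(2mKE) so λ = h/p ∝ 1/√m.
λ_μ/λ_X = √(m_X/m_μ) = √(2.038 × 10⁻²⁵/1.884 × 10⁻²⁸) = √(1082) = 32.9.

λ_μ/λ_X = 32.9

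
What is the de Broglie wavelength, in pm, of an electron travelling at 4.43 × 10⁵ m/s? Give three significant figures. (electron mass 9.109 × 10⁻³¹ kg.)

λ = 1640 pm

p = mv = 9.109 × 10⁻³¹ × 4.43 × 10⁵ = 4.035 × 10⁻²⁵ kg·m/s.
λ = h/p = 6.626 × 10⁻³⁴ / 4.035 × 10⁻²⁵ = 1.64 × 10⁻⁹ m = 1640 pm.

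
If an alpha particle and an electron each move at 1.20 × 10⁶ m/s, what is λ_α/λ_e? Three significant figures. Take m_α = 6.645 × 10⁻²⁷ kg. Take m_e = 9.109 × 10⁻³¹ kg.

At fixed v, p = mv so λ = h/(mv) ∝ 1/m.
λ_α/λ_e = m_e/m_α = 9.109 × 10⁻³¹/6.645 × 10⁻²⁷ = 1.37 × 10⁻⁴.

λ_α/λ_e = 1.37 × 10⁻⁴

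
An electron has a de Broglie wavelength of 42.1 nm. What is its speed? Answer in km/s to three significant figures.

p = h/λ = 6.626 × 10⁻³⁴ / 4.210 × 10⁻⁸ = 1.574 × 10⁻²⁶ kg·m/s.
v = p/m = 1.574 × 10⁻²⁶ / 9.109 × 10⁻³¹ = 1.73 × 10⁴ m/s = 17.3 km/s.

v = 17.3 km/s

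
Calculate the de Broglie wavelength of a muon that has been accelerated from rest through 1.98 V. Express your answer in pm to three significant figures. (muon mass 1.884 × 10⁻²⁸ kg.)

λ = 60.6 pm

KE = eV = 1.602 × 10⁻¹⁹ × 1.980 = 3.172 × 10⁻¹⁹ J.
p = √(2mKE) = √(2 × 1.884 × 10⁻²⁸ × 3.172 × 10⁻¹⁹) = 1.093 × 10⁻²³ kg·m/s.
λ = h/p = 6.626 × 10⁻³⁴ / 1.093 × 10⁻²³ = 6.06 × 10⁻¹¹ m = 60.6 pm.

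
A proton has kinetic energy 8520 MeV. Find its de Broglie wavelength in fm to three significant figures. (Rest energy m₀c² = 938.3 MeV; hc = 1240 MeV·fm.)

λ = 0.132 fm

Total energy E = KE + m₀c² = 8520 + 938.3 = 9458.3 MeV.
(pc)² = E² − (m₀c²)² = (9458.3)² − (938.3)² = 8.858 × 10⁷ MeV², so pc = 9412 MeV.
λ = hc/(pc) = 1240 MeV·fm / 9412 MeV = 0.132 fm.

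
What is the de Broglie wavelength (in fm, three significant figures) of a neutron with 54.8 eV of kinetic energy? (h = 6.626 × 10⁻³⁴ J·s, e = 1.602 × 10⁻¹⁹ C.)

λ = 3860 fm

KE = 54.8 eV = 8.779 × 10⁻¹⁸ J.
p = √(2mKE) = √(2 × 1.675 × 10⁻²⁷ × 8.779 × 10⁻¹⁸) = 1.715 × 10⁻²² kg·m/s.
λ = h/p = 6.626 × 10⁻³⁴ / 1.715 × 10⁻²² = 3.86 × 10⁻¹² m = 3860 fm.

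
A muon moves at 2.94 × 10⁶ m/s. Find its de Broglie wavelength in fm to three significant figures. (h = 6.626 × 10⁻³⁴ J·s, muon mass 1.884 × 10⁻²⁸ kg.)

λ = 1200 fm

p = mv = 1.884 × 10⁻²⁸ × 2.94 × 10⁶ = 5.539 × 10⁻²² kg·m/s.
λ = h/p = 6.626 × 10⁻³⁴ / 5.539 × 10⁻²² = 1.20 × 10⁻¹² m = 1200 fm.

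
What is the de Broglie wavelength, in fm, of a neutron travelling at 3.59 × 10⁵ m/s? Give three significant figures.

λ = 1100 fm

p = mv = 1.675 × 10⁻²⁷ × 3.59 × 10⁵ = 6.013 × 10⁻²² kg·m/s.
λ = h/p = 6.626 × 10⁻³⁴ / 6.013 × 10⁻²² = 1.10 × 10⁻¹² m = 1100 fm.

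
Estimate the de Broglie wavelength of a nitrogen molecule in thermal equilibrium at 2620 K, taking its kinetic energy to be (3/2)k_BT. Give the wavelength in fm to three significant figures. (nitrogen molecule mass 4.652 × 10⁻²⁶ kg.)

λ = 9320 fm

KE = (3/2)k_BT = 1.5 × 1.381 × 10⁻²³ × 2620 = 5.427 × 10⁻²⁰ J.
p = √(2mKE) = √(2 × 4.652 × 10⁻²⁶ × 5.427 × 10⁻²⁰) = 7.106 × 10⁻²³ kg·m/s.
λ = h/p = 9.32 × 10⁻¹² m = 9320 fm.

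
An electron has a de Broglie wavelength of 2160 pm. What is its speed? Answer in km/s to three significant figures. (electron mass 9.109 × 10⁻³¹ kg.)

p = h/λ = 6.626 × 10⁻³⁴ / 2.160 × 10⁻⁹ = 3.068 × 10⁻²⁵ kg·m/s.
v = p/m = 3.068 × 10⁻²⁵ / 9.109 × 10⁻³¹ = 3.37 × 10⁵ m/s = 337 km/s.

v = 337 km/s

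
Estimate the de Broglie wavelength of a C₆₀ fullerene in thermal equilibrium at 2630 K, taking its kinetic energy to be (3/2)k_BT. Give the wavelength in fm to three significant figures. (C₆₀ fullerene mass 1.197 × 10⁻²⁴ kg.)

λ = 1830 fm

KE = (3/2)k_BT = 1.5 × 1.381 × 10⁻²³ × 2630 = 5.448 × 10⁻²⁰ J.
p = √(2mKE) = √(2 × 1.197 × 10⁻²⁴ × 5.448 × 10⁻²⁰) = 3.611 × 10⁻²² kg·m/s.
λ = h/p = 1.83 × 10⁻¹² m = 1830 fm.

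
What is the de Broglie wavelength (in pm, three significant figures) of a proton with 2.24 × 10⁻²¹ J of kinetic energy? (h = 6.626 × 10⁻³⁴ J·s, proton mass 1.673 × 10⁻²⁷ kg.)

p = √(2mKE) = √(2 × 1.673 × 10⁻²⁷ × 2.240 × 10⁻²¹) = 2.738 × 10⁻²⁴ kg·m/s.
λ = h/p = 6.626 × 10⁻³⁴ / 2.738 × 10⁻²⁴ = 2.42 × 10⁻¹⁰ m = 242 pm.

λ = 242 pm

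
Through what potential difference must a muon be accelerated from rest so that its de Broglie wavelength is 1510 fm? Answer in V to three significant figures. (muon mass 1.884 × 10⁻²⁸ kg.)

V = 3190 V

p = h/λ = 6.626 × 10⁻³⁴ / 1.510 × 10⁻¹² = 4.388 × 10⁻²² kg·m/s.
KE = p²/(2m) = 5.110 × 10⁻¹⁶ J.
V = KE/e = 5.110 × 10⁻¹⁶ / (1.602 × 10⁻¹⁹) = 3190 V.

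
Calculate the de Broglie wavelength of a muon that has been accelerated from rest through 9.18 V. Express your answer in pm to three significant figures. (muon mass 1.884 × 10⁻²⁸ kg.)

KE = eV = 1.602 × 10⁻¹⁹ × 9.180 = 1.471 × 10⁻¹⁸ J.
p = √(2mKE) = √(2 × 1.884 × 10⁻²⁸ × 1.471 × 10⁻¹⁸) = 2.354 × 10⁻²³ kg·m/s.
λ = h/p = 6.626 × 10⁻³⁴ / 2.354 × 10⁻²³ = 2.81 × 10⁻¹¹ m = 28.1 pm.

λ = 28.1 pm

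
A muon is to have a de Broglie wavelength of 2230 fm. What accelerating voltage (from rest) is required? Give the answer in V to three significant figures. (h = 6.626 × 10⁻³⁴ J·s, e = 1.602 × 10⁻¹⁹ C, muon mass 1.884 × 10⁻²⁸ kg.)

p = h/λ = 6.626 × 10⁻³⁴ / 2.230 × 10⁻¹² = 2.971 × 10⁻²² kg·m/s.
KE = p²/(2m) = 2.343 × 10⁻¹⁶ J.
V = KE/e = 2.343 × 10⁻¹⁶ / (1.602 × 10⁻¹⁹) = 1460 V.

V = 1460 V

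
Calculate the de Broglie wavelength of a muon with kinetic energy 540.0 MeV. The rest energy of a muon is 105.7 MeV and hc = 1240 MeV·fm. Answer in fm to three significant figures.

λ = 1.95 fm

Total energy E = KE + m₀c² = 540.0 + 105.7 = 645.7 MeV.
(pc)² = E² − (m₀c²)² = (645.7)² − (105.7)² = 4.058 × 10⁵ MeV², so pc = 637.0 MeV.
λ = hc/(pc) = 1240 MeV·fm / 637.0 MeV = 1.95 fm.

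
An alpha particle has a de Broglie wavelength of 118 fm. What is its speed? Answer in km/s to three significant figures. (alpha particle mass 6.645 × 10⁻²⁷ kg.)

p = h/λ = 6.626 × 10⁻³⁴ / 1.180 × 10⁻¹³ = 5.615 × 10⁻²¹ kg·m/s.
v = p/m = 5.615 × 10⁻²¹ / 6.645 × 10⁻²⁷ = 8.45 × 10⁵ m/s = 845 km/s.

v = 845 km/s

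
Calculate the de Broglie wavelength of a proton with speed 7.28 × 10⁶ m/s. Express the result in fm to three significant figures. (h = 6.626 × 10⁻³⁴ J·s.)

p = mv = 1.673 × 10⁻²⁷ × 7.28 × 10⁶ = 1.218 × 10⁻²⁰ kg·m/s.
λ = h/p = 6.626 × 10⁻³⁴ / 1.218 × 10⁻²⁰ = 5.44 × 10⁻¹⁴ m = 54.4 fm.

λ = 54.4 fm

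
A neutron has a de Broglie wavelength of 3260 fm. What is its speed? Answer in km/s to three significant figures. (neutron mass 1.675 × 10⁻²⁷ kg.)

v = 121 km/s

p = h/λ = 6.626 × 10⁻³⁴ / 3.260 × 10⁻¹² = 2.033 × 10⁻²² kg·m/s.
v = p/m = 2.033 × 10⁻²² / 1.675 × 10⁻²⁷ = 1.21 × 10⁵ m/s = 121 km/s.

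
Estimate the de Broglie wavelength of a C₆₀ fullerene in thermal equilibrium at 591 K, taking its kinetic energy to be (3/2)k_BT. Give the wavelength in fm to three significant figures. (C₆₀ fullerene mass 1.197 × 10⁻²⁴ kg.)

λ = 3870 fm

KE = (3/2)k_BT = 1.5 × 1.381 × 10⁻²³ × 591 = 1.224 × 10⁻²⁰ J.
p = √(2mKE) = √(2 × 1.197 × 10⁻²⁴ × 1.224 × 10⁻²⁰) = 1.712 × 10⁻²² kg·m/s.
λ = h/p = 3.87 × 10⁻¹² m = 3870 fm.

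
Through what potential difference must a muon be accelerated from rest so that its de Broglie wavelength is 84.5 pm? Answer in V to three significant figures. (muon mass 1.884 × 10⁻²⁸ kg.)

V = 1.02 V

p = h/λ = 6.626 × 10⁻³⁴ / 8.450 × 10⁻¹¹ = 7.841 × 10⁻²⁴ kg·m/s.
KE = p²/(2m) = 1.632 × 10⁻¹⁹ J.
V = KE/e = 1.632 × 10⁻¹⁹ / (1.602 × 10⁻¹⁹) = 1.02 V.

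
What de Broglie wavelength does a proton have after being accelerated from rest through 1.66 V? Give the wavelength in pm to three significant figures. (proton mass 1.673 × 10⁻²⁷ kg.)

KE = eV = 1.602 × 10⁻¹⁹ × 1.660 = 2.659 × 10⁻¹⁹ J.
p = √(2mKE) = √(2 × 1.673 × 10⁻²⁷ × 2.659 × 10⁻¹⁹) = 2.983 × 10⁻²³ kg·m/s.
λ = h/p = 6.626 × 10⁻³⁴ / 2.983 × 10⁻²³ = 2.22 × 10⁻¹¹ m = 22.2 pm.

λ = 22.2 pm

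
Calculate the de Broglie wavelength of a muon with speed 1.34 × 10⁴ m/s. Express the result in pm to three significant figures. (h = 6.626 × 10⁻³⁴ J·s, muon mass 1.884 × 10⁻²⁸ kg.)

p = mv = 1.884 × 10⁻²⁸ × 1.34 × 10⁴ = 2.525 × 10⁻²⁴ kg·m/s.
λ = h/p = 6.626 × 10⁻³⁴ / 2.525 × 10⁻²⁴ = 2.62 × 10⁻¹⁰ m = 262 pm.

λ = 262 pm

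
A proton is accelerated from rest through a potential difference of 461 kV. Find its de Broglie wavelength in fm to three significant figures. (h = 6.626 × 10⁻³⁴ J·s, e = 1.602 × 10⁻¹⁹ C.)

KE = eV = 1.602 × 10⁻¹⁹ × 4.610 × 10⁵ = 7.385 × 10⁻¹⁴ J.
p = √(2mKE) = √(2 × 1.673 × 10⁻²⁷ × 7.385 × 10⁻¹⁴) = 1.572 × 10⁻²⁰ kg·m/s.
λ = h/p = 6.626 × 10⁻³⁴ / 1.572 × 10⁻²⁰ = 4.22 × 10⁻¹⁴ m = 42.2 fm.

λ = 42.2 fm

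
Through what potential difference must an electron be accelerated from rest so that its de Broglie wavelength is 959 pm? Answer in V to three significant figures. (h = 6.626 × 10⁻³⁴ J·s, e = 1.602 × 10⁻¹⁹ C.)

V = 1.64 V

p = h/λ = 6.626 × 10⁻³⁴ / 9.590 × 10⁻¹⁰ = 6.909 × 10⁻²⁵ kg·m/s.
KE = p²/(2m) = 2.620 × 10⁻¹⁹ J.
V = KE/e = 2.620 × 10⁻¹⁹ / (1.602 × 10⁻¹⁹) = 1.64 V.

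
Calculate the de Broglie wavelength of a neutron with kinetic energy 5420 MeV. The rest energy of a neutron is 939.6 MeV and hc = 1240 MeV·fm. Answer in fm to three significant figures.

Total energy E = KE + m₀c² = 5420 + 939.6 = 6359.6 MeV.
(pc)² = E² − (m₀c²)² = (6359.6)² − (939.6)² = 3.956 × 10⁷ MeV², so pc = 6290 MeV.
λ = hc/(pc) = 1240 MeV·fm / 6290 MeV = 0.197 fm.

λ = 0.197 fm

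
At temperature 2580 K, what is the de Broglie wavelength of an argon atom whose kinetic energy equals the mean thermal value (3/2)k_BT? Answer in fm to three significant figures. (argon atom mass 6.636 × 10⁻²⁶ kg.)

KE = (3/2)k_BT = 1.5 × 1.381 × 10⁻²³ × 2580 = 5.344 × 10⁻²⁰ J.
p = √(2mKE) = √(2 × 6.636 × 10⁻²⁶ × 5.344 × 10⁻²⁰) = 8.422 × 10⁻²³ kg·m/s.
λ = h/p = 7.87 × 10⁻¹² m = 7870 fm.

λ = 7870 fm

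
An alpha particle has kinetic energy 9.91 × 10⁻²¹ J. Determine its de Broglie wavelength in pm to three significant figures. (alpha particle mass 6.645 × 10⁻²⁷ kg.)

p = √(2mKE) = √(2 × 6.645 × 10⁻²⁷ × 9.910 × 10⁻²¹) = 1.148 × 10⁻²³ kg·m/s.
λ = h/p = 6.626 × 10⁻³⁴ / 1.148 × 10⁻²³ = 5.77 × 10⁻¹¹ m = 57.7 pm.

λ = 57.7 pm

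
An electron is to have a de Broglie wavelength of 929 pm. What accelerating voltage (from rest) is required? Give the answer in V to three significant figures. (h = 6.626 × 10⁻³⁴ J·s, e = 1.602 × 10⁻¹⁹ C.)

p = h/λ = 6.626 × 10⁻³⁴ / 9.290 × 10⁻¹⁰ = 7.132 × 10⁻²⁵ kg·m/s.
KE = p²/(2m) = 2.792 × 10⁻¹⁹ J.
V = KE/e = 2.792 × 10⁻¹⁹ / (1.602 × 10⁻¹⁹) = 1.74 V.

V = 1.74 V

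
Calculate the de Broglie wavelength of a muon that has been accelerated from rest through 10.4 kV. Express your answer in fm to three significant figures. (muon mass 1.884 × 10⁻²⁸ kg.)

KE = eV = 1.602 × 10⁻¹⁹ × 1.040 × 10⁴ = 1.666 × 10⁻¹⁵ J.
p = √(2mKE) = √(2 × 1.884 × 10⁻²⁸ × 1.666 × 10⁻¹⁵) = 7.923 × 10⁻²² kg·m/s.
λ = h/p = 6.626 × 10⁻³⁴ / 7.923 × 10⁻²² = 8.36 × 10⁻¹³ m = 836 fm.

λ = 836 fm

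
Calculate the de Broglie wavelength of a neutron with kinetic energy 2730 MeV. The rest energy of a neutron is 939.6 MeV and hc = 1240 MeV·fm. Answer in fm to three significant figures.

Total energy E = KE + m₀c² = 2730 + 939.6 = 3669.6 MeV.
(pc)² = E² − (m₀c²)² = (3669.6)² − (939.6)² = 1.258 × 10⁷ MeV², so pc = 3547 MeV.
λ = hc/(pc) = 1240 MeV·fm / 3547 MeV = 0.350 fm.

λ = 0.350 fm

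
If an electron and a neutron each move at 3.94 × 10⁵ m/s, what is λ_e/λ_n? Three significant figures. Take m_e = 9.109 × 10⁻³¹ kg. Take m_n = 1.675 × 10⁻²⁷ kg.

At fixed v, p = mv so λ = h/(mv) ∝ 1/m.
λ_e/λ_n = m_n/m_e = 1.675 × 10⁻²⁷/9.109 × 10⁻³¹ = 1840.

λ_e/λ_n = 1840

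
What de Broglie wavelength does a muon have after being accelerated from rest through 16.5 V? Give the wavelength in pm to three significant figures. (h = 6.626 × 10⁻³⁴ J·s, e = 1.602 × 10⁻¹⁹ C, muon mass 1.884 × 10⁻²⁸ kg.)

λ = 21.0 pm

KE = eV = 1.602 × 10⁻¹⁹ × 16.50 = 2.643 × 10⁻¹⁸ J.
p = √(2mKE) = √(2 × 1.884 × 10⁻²⁸ × 2.643 × 10⁻¹⁸) = 3.156 × 10⁻²³ kg·m/s.
λ = h/p = 6.626 × 10⁻³⁴ / 3.156 × 10⁻²³ = 2.10 × 10⁻¹¹ m = 21.0 pm.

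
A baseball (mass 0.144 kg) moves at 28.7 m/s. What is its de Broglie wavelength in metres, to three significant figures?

λ = 1.60 × 10⁻³⁴ m

p = mv = 0.144 × 28.7 = 4.133 kg·m/s.
λ = h/p = 6.626 × 10⁻³⁴ / 4.133 = 1.60 × 10⁻³⁴ m.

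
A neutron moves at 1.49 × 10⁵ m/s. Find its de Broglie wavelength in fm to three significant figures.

λ = 2650 fm

p = mv = 1.675 × 10⁻²⁷ × 1.49 × 10⁵ = 2.496 × 10⁻²² kg·m/s.
λ = h/p = 6.626 × 10⁻³⁴ / 2.496 × 10⁻²² = 2.65 × 10⁻¹² m = 2650 fm.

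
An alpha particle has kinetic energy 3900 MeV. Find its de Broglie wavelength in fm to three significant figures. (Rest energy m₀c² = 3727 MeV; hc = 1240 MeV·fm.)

λ = 0.186 fm

Total energy E = KE + m₀c² = 3900 + 3727 = 7627 MeV.
(pc)² = E² − (m₀c²)² = (7627)² − (3727)² = 4.428 × 10⁷ MeV², so pc = 6654 MeV.
λ = hc/(pc) = 1240 MeV·fm / 6654 MeV = 0.186 fm.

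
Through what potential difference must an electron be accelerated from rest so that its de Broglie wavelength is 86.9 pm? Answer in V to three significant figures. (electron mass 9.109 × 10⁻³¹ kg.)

p = h/λ = 6.626 × 10⁻³⁴ / 8.690 × 10⁻¹¹ = 7.625 × 10⁻²⁴ kg·m/s.
KE = p²/(2m) = 3.191 × 10⁻¹⁷ J.
V = KE/e = 3.191 × 10⁻¹⁷ / (1.602 × 10⁻¹⁹) = 199 V.

V = 199 V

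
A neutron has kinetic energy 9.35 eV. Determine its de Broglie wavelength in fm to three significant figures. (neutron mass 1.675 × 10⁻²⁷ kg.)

λ = 9350 fm

KE = 9.35 eV = 1.498 × 10⁻¹⁸ J.
p = √(2mKE) = √(2 × 1.675 × 10⁻²⁷ × 1.498 × 10⁻¹⁸) = 7.084 × 10⁻²³ kg·m/s.
λ = h/p = 6.626 × 10⁻³⁴ / 7.084 × 10⁻²³ = 9.35 × 10⁻¹² m = 9350 fm.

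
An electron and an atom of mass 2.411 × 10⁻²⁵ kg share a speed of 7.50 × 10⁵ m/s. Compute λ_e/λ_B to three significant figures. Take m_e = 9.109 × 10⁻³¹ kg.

λ_e/λ_B = 2.65 × 10⁵

At fixed v, p = mv so λ = h/(mv) ∝ 1/m.
λ_e/λ_B = m_B/m_e = 2.411 × 10⁻²⁵/9.109 × 10⁻³¹ = 2.65 × 10⁵.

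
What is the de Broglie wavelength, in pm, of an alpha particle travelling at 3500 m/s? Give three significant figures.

λ = 28.5 pm

p = mv = 6.645 × 10⁻²⁷ × 3500 = 2.326 × 10⁻²³ kg·m/s.
λ = h/p = 6.626 × 10⁻³⁴ / 2.326 × 10⁻²³ = 2.85 × 10⁻¹¹ m = 28.5 pm.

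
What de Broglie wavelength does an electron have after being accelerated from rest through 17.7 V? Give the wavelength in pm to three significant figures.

KE = eV = 1.602 × 10⁻¹⁹ × 17.70 = 2.836 × 10⁻¹⁸ J.
p = √(2mKE) = √(2 × 9.109 × 10⁻³¹ × 2.836 × 10⁻¹⁸) = 2.273 × 10⁻²⁴ kg·m/s.
λ = h/p = 6.626 × 10⁻³⁴ / 2.273 × 10⁻²⁴ = 2.92 × 10⁻¹⁰ m = 292 pm.

λ = 292 pm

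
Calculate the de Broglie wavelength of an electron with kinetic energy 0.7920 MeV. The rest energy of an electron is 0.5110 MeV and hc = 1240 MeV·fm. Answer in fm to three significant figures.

Total energy E = KE + m₀c² = 0.7920 + 0.5110 = 1.3030 MeV.
(pc)² = E² − (m₀c²)² = (1.3030)² − (0.5110)² = 1.437 MeV², so pc = 1.199 MeV.
λ = hc/(pc) = 1240 MeV·fm / 1.199 MeV = 1030 fm.

λ = 1030 fm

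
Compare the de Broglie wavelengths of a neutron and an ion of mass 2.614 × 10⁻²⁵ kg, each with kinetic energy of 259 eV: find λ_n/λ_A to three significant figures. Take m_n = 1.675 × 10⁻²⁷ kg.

At fixed KE, p = √(2mKE) so λ = h/p ∝ 1/√m.
λ_n/λ_A = √(m_A/m_n) = √(2.614 × 10⁻²⁵/1.675 × 10⁻²⁷) = √(156.1) = 12.5.

λ_n/λ_A = 12.5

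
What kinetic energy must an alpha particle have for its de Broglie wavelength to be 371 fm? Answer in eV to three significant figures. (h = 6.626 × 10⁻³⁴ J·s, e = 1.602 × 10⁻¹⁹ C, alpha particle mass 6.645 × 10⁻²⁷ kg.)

KE = 1500 eV

p = h/λ = 6.626 × 10⁻³⁴ / 3.710 × 10⁻¹³ = 1.786 × 10⁻²¹ kg·m/s.
KE = p²/(2m) = (1.786 × 10⁻²¹)² / (2 × 6.645 × 10⁻²⁷) = 2.400 × 10⁻¹⁶ J = 1500 eV.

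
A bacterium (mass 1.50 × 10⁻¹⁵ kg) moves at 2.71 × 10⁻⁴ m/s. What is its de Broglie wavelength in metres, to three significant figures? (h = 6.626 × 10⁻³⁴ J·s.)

λ = 1.63 × 10⁻¹⁵ m

p = mv = 1.50 × 10⁻¹⁵ × 2.71 × 10⁻⁴ = 4.065 × 10⁻¹⁹ kg·m/s.
λ = h/p = 6.626 × 10⁻³⁴ / 4.065 × 10⁻¹⁹ = 1.63 × 10⁻¹⁵ m.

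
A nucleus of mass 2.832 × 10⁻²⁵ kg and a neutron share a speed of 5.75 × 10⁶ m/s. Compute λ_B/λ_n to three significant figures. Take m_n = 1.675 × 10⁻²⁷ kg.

At fixed v, p = mv so λ = h/(mv) ∝ 1/m.
λ_B/λ_n = m_n/m_B = 1.675 × 10⁻²⁷/2.832 × 10⁻²⁵ = 5.91 × 10⁻³.

λ_B/λ_n = 5.91 × 10⁻³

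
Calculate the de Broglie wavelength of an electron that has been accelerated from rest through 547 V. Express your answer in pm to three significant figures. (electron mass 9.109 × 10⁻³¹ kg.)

KE = eV = 1.602 × 10⁻¹⁹ × 547.0 = 8.763 × 10⁻¹⁷ J.
p = √(2mKE) = √(2 × 9.109 × 10⁻³¹ × 8.763 × 10⁻¹⁷) = 1.264 × 10⁻²³ kg·m/s.
λ = h/p = 6.626 × 10⁻³⁴ / 1.264 × 10⁻²³ = 5.24 × 10⁻¹¹ m = 52.4 pm.

λ = 52.4 pm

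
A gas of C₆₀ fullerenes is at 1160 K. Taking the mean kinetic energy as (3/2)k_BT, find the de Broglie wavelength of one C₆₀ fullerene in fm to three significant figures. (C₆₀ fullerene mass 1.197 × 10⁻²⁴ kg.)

λ = 2760 fm

KE = (3/2)k_BT = 1.5 × 1.381 × 10⁻²³ × 1160 = 2.403 × 10⁻²⁰ J.
p = √(2mKE) = √(2 × 1.197 × 10⁻²⁴ × 2.403 × 10⁻²⁰) = 2.398 × 10⁻²² kg·m/s.
λ = h/p = 2.76 × 10⁻¹² m = 2760 fm.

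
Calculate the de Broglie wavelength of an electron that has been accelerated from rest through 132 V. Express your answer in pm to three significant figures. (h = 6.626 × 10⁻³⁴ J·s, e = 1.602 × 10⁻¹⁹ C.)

λ = 107 pm

KE = eV = 1.602 × 10⁻¹⁹ × 132.0 = 2.115 × 10⁻¹⁷ J.
p = √(2mKE) = √(2 × 9.109 × 10⁻³¹ × 2.115 × 10⁻¹⁷) = 6.207 × 10⁻²⁴ kg·m/s.
λ = h/p = 6.626 × 10⁻³⁴ / 6.207 × 10⁻²⁴ = 1.07 × 10⁻¹⁰ m = 107 pm.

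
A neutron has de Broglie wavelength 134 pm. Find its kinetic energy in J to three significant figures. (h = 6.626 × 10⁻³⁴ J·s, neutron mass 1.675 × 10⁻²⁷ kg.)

p = h/λ = 6.626 × 10⁻³⁴ / 1.340 × 10⁻¹⁰ = 4.945 × 10⁻²⁴ kg·m/s.
KE = p²/(2m) = (4.945 × 10⁻²⁴)² / (2 × 1.675 × 10⁻²⁷) = 7.299 × 10⁻²¹ J = 7.30 × 10⁻²¹ J.

KE = 7.30 × 10⁻²¹ J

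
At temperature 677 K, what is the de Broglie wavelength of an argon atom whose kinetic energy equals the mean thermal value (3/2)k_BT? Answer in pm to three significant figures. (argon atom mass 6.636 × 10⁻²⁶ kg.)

λ = 15.4 pm

KE = (3/2)k_BT = 1.5 × 1.381 × 10⁻²³ × 677 = 1.402 × 10⁻²⁰ J.
p = √(2mKE) = √(2 × 6.636 × 10⁻²⁶ × 1.402 × 10⁻²⁰) = 4.314 × 10⁻²³ kg·m/s.
λ = h/p = 1.54 × 10⁻¹¹ m = 15.4 pm.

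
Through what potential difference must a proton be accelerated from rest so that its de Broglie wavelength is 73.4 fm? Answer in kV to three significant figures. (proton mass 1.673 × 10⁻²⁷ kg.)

p = h/λ = 6.626 × 10⁻³⁴ / 7.340 × 10⁻¹⁴ = 9.027 × 10⁻²¹ kg·m/s.
KE = p²/(2m) = 2.435 × 10⁻¹⁴ J.
V = KE/e = 2.435 × 10⁻¹⁴ / (1.602 × 10⁻¹⁹) = 152 kV.

V = 152 kV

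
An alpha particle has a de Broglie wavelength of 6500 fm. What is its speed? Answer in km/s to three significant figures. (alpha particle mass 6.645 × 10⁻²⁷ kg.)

p = h/λ = 6.626 × 10⁻³⁴ / 6.500 × 10⁻¹² = 1.019 × 10⁻²² kg·m/s.
v = p/m = 1.019 × 10⁻²² / 6.645 × 10⁻²⁷ = 1.53 × 10⁴ m/s = 15.3 km/s.

v = 15.3 km/s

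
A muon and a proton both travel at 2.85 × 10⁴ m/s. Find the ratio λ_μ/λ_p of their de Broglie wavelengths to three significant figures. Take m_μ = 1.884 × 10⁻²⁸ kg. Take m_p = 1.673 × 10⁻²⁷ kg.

At fixed v, p = mv so λ = h/(mv) ∝ 1/m.
λ_μ/λ_p = m_p/m_μ = 1.673 × 10⁻²⁷/1.884 × 10⁻²⁸ = 8.88.

λ_μ/λ_p = 8.88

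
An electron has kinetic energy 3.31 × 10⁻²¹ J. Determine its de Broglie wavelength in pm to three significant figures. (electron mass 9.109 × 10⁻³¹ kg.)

λ = 8530 pm

p = √(2mKE) = √(2 × 9.109 × 10⁻³¹ × 3.310 × 10⁻²¹) = 7.765 × 10⁻²⁶ kg·m/s.
λ = h/p = 6.626 × 10⁻³⁴ / 7.765 × 10⁻²⁶ = 8.53 × 10⁻⁹ m = 8530 pm.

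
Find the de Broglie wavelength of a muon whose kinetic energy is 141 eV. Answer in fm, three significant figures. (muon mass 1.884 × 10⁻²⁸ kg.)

λ = 7180 fm

KE = 141 eV = 2.259 × 10⁻¹⁷ J.
p = √(2mKE) = √(2 × 1.884 × 10⁻²⁸ × 2.259 × 10⁻¹⁷) = 9.226 × 10⁻²³ kg·m/s.
λ = h/p = 6.626 × 10⁻³⁴ / 9.226 × 10⁻²³ = 7.18 × 10⁻¹² m = 7180 fm.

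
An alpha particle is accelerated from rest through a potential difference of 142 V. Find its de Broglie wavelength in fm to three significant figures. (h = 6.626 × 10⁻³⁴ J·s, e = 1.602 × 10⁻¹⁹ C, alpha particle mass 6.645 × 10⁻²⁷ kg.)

KE = 2eV = 2 × 1.602 × 10⁻¹⁹ × 142.0 = 4.550 × 10⁻¹⁷ J.
p = √(2mKE) = √(2 × 6.645 × 10⁻²⁷ × 4.550 × 10⁻¹⁷) = 7.776 × 10⁻²² kg·m/s.
λ = h/p = 6.626 × 10⁻³⁴ / 7.776 × 10⁻²² = 8.52 × 10⁻¹³ m = 852 fm.

λ = 852 fm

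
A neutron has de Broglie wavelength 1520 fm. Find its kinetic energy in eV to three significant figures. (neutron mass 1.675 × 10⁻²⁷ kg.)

p = h/λ = 6.626 × 10⁻³⁴ / 1.520 × 10⁻¹² = 4.359 × 10⁻²² kg·m/s.
KE = p²/(2m) = (4.359 × 10⁻²²)² / (2 × 1.675 × 10⁻²⁷) = 5.672 × 10⁻¹⁷ J = 354 eV.

KE = 354 eV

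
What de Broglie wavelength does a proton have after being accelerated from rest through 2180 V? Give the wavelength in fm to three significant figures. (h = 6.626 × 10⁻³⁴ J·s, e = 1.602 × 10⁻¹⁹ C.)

λ = 613 fm

KE = eV = 1.602 × 10⁻¹⁹ × 2180 = 3.492 × 10⁻¹⁶ J.
p = √(2mKE) = √(2 × 1.673 × 10⁻²⁷ × 3.492 × 10⁻¹⁶) = 1.081 × 10⁻²¹ kg·m/s.
λ = h/p = 6.626 × 10⁻³⁴ / 1.081 × 10⁻²¹ = 6.13 × 10⁻¹³ m = 613 fm.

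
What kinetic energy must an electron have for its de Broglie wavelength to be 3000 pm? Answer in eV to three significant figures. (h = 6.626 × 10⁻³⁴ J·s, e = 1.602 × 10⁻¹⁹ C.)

KE = 0.167 eV

p = h/λ = 6.626 × 10⁻³⁴ / 3.000 × 10⁻⁹ = 2.209 × 10⁻²⁵ kg·m/s.
KE = p²/(2m) = (2.209 × 10⁻²⁵)² / (2 × 9.109 × 10⁻³¹) = 2.678 × 10⁻²⁰ J = 0.167 eV.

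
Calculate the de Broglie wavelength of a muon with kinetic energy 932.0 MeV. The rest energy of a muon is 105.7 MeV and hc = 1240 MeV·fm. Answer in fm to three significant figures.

Total energy E = KE + m₀c² = 932.0 + 105.7 = 1037.7 MeV.
(pc)² = E² − (m₀c²)² = (1037.7)² − (105.7)² = 1.066 × 10⁶ MeV², so pc = 1032 MeV.
λ = hc/(pc) = 1240 MeV·fm / 1032 MeV = 1.20 fm.

λ = 1.20 fm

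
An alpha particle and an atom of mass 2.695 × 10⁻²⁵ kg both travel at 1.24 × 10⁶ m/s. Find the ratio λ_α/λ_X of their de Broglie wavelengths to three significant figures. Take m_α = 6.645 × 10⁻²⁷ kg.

λ_α/λ_X = 40.6

At fixed v, p = mv so λ = h/(mv) ∝ 1/m.
λ_α/λ_X = m_X/m_α = 2.695 × 10⁻²⁵/6.645 × 10⁻²⁷ = 40.6.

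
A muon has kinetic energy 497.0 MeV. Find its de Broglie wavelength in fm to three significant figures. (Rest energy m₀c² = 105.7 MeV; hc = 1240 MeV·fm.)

λ = 2.09 fm

Total energy E = KE + m₀c² = 497.0 + 105.7 = 602.7 MeV.
(pc)² = E² − (m₀c²)² = (602.7)² − (105.7)² = 3.521 × 10⁵ MeV², so pc = 593.4 MeV.
λ = hc/(pc) = 1240 MeV·fm / 593.4 MeV = 2.09 fm.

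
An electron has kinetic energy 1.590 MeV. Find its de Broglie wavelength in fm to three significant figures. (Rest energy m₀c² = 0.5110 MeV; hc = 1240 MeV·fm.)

Total energy E = KE + m₀c² = 1.590 + 0.5110 = 2.1010 MeV.
(pc)² = E² − (m₀c²)² = (2.1010)² − (0.5110)² = 4.153 MeV², so pc = 2.038 MeV.
λ = hc/(pc) = 1240 MeV·fm / 2.038 MeV = 608 fm.

λ = 608 fm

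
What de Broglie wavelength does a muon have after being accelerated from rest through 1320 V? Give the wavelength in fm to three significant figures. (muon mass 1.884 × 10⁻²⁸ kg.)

KE = eV = 1.602 × 10⁻¹⁹ × 1320 = 2.115 × 10⁻¹⁶ J.
p = √(2mKE) = √(2 × 1.884 × 10⁻²⁸ × 2.115 × 10⁻¹⁶) = 2.823 × 10⁻²² kg·m/s.
λ = h/p = 6.626 × 10⁻³⁴ / 2.823 × 10⁻²² = 2.35 × 10⁻¹² m = 2350 fm.

λ = 2350 fm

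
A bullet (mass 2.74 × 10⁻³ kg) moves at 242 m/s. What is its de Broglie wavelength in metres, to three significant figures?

p = mv = 2.74 × 10⁻³ × 242 = 6.631 × 10⁻¹ kg·m/s.
λ = h/p = 6.626 × 10⁻³⁴ / 6.631 × 10⁻¹ = 9.99 × 10⁻³⁴ m.

λ = 9.99 × 10⁻³⁴ m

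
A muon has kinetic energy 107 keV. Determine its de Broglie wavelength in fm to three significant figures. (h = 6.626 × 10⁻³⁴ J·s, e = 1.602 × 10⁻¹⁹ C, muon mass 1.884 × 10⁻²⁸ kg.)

λ = 261 fm

KE = 107 keV = 1.714 × 10⁻¹⁴ J.
p = √(2mKE) = √(2 × 1.884 × 10⁻²⁸ × 1.714 × 10⁻¹⁴) = 2.541 × 10⁻²¹ kg·m/s.
λ = h/p = 6.626 × 10⁻³⁴ / 2.541 × 10⁻²¹ = 2.61 × 10⁻¹³ m = 261 fm.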